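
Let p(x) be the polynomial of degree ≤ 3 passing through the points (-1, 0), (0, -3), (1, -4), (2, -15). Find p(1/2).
-3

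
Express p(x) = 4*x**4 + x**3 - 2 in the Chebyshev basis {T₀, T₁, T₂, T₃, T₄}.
(-1/2)T₀ + (3/4)T₁ + (2)T₂ + (1/4)T₃ + (1/2)T₄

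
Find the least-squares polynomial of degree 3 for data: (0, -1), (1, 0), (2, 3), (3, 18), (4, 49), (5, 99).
-46/63 + (-124/189)x + (-13/36)x² + (97/108)x³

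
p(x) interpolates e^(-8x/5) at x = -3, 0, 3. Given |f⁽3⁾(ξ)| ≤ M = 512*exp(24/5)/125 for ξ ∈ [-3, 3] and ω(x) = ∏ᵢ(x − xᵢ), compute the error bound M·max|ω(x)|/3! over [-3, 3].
512*sqrt(3)*exp(24/5)/125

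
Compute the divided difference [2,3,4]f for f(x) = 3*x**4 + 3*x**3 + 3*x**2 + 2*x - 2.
195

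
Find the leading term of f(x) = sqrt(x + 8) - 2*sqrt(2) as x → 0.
sqrt(2)*x/8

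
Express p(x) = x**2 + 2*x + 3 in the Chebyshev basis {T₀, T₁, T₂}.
(7/2)T₀ + (2)T₁ + (1/2)T₂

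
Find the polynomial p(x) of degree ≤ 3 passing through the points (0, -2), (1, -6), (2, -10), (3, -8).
x**3 - 3*x**2 - 2*x - 2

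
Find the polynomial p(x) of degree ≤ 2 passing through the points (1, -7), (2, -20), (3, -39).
-3*x**2 - 4*x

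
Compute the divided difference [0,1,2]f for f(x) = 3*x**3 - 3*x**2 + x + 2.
6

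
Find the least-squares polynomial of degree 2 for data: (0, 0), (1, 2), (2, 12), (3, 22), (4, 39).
-11/35 + (43/35)x + (15/7)x²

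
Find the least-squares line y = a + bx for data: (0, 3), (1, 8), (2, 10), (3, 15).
a = 33/10, b = 19/5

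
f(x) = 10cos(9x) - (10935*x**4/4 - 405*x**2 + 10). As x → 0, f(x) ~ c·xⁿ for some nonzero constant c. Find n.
6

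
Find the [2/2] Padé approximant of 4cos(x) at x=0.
(4 - 5*x**2/3)/(x**2/12 + 1)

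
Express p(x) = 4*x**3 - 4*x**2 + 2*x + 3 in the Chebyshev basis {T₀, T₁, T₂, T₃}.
T₀ + (5)T₁ + (-2)T₂ + T₃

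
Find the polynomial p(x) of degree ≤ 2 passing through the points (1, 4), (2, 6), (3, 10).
x**2 - x + 4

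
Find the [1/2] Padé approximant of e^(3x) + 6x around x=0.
(145*x/17 + 1)/(-9*x**2/34 - 8*x/17 + 1)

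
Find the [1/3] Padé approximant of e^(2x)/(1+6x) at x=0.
(11*x/16 + 1)/(91*x**3/24 - 29*x**2/4 + 75*x/16 + 1)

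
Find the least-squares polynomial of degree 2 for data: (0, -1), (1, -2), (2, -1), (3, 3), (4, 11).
-4/5 + (-31/10)x + (3/2)x²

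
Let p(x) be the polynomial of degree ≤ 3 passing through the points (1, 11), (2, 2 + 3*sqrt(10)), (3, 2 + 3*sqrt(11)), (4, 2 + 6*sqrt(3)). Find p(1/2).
-105*sqrt(10)/16 - 15*sqrt(3)/8 + 63*sqrt(11)/16 + 347/16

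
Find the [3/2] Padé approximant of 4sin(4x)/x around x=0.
(16 - 448*x**2/15)/(4*x**2/5 + 1)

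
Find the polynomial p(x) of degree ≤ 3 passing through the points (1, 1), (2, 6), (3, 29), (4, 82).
2*x**3 - 3*x**2 + 2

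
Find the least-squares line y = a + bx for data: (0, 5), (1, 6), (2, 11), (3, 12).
a = 23/5, b = 13/5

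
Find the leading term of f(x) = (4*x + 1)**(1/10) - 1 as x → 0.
2*x/5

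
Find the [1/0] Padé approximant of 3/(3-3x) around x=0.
x + 1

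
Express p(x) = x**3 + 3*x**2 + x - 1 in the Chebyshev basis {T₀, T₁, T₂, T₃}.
(1/2)T₀ + (7/4)T₁ + (3/2)T₂ + (1/4)T₃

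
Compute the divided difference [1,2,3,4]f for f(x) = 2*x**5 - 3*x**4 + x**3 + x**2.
101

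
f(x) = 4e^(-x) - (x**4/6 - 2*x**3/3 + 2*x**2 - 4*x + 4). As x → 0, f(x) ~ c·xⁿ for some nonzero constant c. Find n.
5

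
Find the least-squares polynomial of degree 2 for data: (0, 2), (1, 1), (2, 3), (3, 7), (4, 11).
12/7 + (-36/35)x + (6/7)x²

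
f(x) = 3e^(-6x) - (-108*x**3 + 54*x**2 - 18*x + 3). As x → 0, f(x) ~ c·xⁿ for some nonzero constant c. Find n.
4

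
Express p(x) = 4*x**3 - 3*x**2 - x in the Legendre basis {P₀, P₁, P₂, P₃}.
-P₀ + (7/5)P₁ + (-2)P₂ + (8/5)P₃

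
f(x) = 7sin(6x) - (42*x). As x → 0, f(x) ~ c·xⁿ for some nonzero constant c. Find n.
3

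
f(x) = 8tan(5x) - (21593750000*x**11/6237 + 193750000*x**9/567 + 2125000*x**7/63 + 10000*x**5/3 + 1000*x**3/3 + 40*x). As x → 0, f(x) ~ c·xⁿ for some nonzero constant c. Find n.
13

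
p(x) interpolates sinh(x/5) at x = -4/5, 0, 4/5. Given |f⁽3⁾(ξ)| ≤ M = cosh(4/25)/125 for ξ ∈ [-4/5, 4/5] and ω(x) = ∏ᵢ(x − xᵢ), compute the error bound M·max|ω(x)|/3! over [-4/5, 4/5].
64*sqrt(3)*cosh(4/25)/421875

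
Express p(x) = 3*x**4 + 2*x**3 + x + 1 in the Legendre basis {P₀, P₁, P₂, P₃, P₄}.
(8/5)P₀ + (11/5)P₁ + (12/7)P₂ + (4/5)P₃ + (24/35)P₄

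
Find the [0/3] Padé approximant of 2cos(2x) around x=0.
2/(2*x**2 + 1)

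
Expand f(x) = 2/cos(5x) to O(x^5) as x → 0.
2 + 25*x**2 + 3125*x**4/12 + O(x**5)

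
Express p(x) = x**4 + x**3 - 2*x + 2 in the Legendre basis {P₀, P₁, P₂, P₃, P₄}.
(11/5)P₀ + (-7/5)P₁ + (4/7)P₂ + (2/5)P₃ + (8/35)P₄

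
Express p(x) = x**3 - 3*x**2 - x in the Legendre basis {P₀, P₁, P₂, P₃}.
-P₀ + (-2/5)P₁ + (-2)P₂ + (2/5)P₃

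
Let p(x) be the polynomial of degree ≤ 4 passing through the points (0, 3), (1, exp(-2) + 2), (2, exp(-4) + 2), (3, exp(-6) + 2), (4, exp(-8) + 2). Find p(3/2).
(-20*exp(2) + 3 + 90*exp(4) + 60*exp(6) + 251*exp(8))*exp(-8)/128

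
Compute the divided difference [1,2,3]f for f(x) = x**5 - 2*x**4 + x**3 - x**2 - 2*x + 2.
45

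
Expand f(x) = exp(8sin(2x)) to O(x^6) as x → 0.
1 + 16*x + 128*x**2 + 672*x**3 + 2560*x**4 + 110624*x**5/15 + O(x**6)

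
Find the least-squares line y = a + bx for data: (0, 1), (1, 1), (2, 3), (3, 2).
a = 1, b = 1/2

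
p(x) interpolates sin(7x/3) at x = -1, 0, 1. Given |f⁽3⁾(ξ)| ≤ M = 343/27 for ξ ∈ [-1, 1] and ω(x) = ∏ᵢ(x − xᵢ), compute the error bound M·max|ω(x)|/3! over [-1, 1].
343*sqrt(3)/729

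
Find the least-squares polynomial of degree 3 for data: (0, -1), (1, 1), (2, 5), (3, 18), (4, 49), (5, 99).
-52/63 + (103/54)x + (-197/126)x² + (28/27)x³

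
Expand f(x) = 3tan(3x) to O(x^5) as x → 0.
9*x + 27*x**3 + O(x**5)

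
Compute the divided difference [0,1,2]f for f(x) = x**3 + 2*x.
3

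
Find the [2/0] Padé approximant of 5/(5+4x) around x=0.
16*x**2/25 - 4*x/5 + 1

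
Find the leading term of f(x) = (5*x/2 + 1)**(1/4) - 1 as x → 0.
5*x/8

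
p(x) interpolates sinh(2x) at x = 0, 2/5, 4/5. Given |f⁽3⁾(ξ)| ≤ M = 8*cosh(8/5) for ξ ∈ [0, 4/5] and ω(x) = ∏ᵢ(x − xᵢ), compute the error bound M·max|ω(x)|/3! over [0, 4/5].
64*sqrt(3)*cosh(8/5)/3375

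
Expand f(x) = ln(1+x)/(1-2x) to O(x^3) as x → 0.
x + 3*x**2/2 + O(x**3)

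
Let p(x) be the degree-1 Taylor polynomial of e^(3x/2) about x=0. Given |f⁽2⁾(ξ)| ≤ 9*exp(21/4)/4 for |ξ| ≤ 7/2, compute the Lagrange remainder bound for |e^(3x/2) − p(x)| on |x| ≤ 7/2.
441*exp(21/4)/32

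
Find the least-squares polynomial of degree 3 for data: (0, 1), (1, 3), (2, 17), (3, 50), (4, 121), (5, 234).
1 + (29/42)x + (-11/28)x² + (23/12)x³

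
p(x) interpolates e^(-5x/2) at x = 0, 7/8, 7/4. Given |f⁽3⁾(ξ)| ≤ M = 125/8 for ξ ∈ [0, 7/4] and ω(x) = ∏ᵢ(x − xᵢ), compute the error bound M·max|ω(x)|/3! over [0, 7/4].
42875*sqrt(3)/110592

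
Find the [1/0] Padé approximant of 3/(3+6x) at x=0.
1 - 2*x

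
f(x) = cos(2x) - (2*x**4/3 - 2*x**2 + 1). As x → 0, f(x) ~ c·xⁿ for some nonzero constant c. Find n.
6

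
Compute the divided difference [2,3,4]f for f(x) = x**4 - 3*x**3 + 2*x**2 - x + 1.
30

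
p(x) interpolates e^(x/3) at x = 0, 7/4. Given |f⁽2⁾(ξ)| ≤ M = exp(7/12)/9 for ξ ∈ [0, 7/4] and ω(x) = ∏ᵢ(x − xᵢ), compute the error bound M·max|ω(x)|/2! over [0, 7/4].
49*exp(7/12)/1152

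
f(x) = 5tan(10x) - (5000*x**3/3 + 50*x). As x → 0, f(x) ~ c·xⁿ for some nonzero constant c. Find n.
5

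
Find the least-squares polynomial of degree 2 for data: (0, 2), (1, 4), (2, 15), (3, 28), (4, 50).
9/5 + (3)x²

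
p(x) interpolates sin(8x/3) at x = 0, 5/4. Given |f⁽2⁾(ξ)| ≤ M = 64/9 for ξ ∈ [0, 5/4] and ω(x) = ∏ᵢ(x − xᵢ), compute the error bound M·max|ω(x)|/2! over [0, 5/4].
25/18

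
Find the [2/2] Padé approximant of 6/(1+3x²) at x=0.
6/(3*x**2 + 1)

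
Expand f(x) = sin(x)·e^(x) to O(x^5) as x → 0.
x + x**2 + x**3/3 + O(x**5)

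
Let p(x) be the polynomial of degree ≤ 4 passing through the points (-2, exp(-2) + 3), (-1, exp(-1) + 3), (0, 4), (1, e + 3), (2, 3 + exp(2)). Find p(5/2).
(-420*exp(3) - 180*e + 35 + 762*exp(2) + 315*exp(4))*exp(-2)/128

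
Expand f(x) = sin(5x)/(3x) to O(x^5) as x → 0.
5/3 - 125*x**2/18 + 625*x**4/72 + O(x**5)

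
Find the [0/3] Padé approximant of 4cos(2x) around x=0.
4/(2*x**2 + 1)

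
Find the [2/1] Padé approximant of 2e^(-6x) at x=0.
(12*x**2 - 8*x + 2)/(2*x + 1)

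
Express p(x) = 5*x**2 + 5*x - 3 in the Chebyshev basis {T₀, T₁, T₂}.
(-1/2)T₀ + (5)T₁ + (5/2)T₂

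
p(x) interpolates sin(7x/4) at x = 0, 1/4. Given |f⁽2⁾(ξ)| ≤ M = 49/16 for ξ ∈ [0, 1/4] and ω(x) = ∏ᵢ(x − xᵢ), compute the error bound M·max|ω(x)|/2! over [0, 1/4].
49/2048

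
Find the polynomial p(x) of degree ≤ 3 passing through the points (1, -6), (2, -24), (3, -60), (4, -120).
-x**3 - 3*x**2 - 2*x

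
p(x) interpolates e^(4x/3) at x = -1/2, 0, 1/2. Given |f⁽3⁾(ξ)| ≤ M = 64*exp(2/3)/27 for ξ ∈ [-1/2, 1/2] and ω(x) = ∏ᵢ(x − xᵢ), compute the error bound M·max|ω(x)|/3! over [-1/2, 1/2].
8*sqrt(3)*exp(2/3)/729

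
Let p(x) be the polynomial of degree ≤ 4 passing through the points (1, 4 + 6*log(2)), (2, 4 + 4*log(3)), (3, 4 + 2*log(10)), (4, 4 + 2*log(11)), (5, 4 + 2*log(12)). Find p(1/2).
4 + log(6553600000*11**(3/16)*2**(49/64)*3**(27/64)*5**(29/32)/2122043913)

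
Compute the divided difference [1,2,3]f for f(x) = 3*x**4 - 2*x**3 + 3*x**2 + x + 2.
66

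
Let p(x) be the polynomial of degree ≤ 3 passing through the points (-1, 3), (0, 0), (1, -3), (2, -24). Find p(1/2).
-3/8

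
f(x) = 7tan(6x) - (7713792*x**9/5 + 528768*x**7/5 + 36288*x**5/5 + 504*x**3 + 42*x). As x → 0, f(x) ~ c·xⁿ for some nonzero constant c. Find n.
11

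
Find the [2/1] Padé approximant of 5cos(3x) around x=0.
5 - 45*x**2/2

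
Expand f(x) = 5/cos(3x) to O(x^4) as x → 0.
5 + 45*x**2/2 + O(x**4)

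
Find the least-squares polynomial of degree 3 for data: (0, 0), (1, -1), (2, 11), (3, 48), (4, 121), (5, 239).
13/126 + (-3607/756)x + (199/126)x² + (193/108)x³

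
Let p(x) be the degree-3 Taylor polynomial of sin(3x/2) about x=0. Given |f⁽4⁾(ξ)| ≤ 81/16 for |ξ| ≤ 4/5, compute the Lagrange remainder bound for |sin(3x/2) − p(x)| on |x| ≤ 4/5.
54/625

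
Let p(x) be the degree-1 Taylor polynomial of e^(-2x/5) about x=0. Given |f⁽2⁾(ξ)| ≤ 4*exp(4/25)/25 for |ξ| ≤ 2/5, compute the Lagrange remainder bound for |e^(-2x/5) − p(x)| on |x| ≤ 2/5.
8*exp(4/25)/625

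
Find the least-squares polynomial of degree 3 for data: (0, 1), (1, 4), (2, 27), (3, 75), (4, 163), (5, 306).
38/63 + (289/378)x + (235/126)x² + (55/27)x³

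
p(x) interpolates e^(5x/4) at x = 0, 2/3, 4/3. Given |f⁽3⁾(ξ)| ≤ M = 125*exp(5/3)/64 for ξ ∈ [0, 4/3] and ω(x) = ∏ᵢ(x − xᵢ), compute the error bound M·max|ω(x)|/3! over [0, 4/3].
125*sqrt(3)*exp(5/3)/5832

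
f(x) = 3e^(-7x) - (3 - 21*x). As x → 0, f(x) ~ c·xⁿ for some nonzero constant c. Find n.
2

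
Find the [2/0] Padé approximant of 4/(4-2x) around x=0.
x**2/4 + x/2 + 1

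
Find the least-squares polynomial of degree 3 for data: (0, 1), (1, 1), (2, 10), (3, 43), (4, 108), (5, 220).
19/18 + (-157/108)x + (-31/36)x² + (107/54)x³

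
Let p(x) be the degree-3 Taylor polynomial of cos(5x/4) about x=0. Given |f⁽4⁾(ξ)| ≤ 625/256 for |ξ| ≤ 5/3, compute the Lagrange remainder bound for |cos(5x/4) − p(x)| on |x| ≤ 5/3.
390625/497664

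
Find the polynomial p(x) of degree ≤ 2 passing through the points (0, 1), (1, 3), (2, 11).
3*x**2 - x + 1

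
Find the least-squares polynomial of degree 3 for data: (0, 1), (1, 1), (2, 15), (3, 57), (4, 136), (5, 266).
131/126 + (-2819/756)x + (55/36)x² + (53/27)x³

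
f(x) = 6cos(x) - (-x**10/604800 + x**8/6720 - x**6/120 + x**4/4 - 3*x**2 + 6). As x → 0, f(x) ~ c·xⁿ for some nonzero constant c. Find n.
12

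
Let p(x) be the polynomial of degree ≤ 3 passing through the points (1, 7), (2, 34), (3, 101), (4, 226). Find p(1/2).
23/8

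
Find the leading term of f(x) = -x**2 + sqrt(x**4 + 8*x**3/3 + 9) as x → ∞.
4*x/3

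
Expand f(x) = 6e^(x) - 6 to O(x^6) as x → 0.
6*x + 3*x**2 + x**3 + x**4/4 + x**5/20 + O(x**6)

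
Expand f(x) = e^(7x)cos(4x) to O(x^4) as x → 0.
1 + 7*x + 33*x**2/2 + 7*x**3/6 + O(x**4)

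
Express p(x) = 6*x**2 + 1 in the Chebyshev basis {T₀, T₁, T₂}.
(4)T₀ + (3)T₂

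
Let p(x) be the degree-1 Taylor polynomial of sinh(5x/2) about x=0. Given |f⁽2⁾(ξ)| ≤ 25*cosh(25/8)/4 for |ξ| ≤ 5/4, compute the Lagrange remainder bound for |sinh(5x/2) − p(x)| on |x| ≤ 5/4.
625*cosh(25/8)/128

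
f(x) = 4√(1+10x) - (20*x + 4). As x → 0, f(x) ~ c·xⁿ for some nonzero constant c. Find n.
2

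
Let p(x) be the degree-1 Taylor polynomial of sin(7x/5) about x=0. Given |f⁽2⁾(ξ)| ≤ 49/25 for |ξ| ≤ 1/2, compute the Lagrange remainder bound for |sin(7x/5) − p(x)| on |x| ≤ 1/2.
49/200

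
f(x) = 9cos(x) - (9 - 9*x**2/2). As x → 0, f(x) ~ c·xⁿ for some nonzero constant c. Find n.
4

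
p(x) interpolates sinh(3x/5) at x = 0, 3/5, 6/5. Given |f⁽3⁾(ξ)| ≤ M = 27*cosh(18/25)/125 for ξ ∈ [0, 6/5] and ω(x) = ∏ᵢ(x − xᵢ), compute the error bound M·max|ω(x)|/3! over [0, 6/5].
27*sqrt(3)*cosh(18/25)/15625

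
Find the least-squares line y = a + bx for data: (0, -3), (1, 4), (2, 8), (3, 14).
a = -5/2, b = 11/2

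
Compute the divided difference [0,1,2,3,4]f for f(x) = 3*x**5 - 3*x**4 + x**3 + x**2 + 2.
27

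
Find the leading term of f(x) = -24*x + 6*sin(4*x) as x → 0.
-64*x**3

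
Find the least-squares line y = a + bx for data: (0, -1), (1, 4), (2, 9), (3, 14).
a = -1, b = 5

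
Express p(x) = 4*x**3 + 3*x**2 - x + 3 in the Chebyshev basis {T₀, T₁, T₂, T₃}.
(9/2)T₀ + (2)T₁ + (3/2)T₂ + T₃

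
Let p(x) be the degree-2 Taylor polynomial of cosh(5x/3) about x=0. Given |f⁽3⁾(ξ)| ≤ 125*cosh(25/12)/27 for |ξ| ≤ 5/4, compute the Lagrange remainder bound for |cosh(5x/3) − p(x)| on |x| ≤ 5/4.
15625*cosh(25/12)/10368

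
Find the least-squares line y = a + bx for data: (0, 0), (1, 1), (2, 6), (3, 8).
a = -3/5, b = 29/10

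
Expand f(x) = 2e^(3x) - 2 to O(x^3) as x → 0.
6*x + 9*x**2 + O(x**3)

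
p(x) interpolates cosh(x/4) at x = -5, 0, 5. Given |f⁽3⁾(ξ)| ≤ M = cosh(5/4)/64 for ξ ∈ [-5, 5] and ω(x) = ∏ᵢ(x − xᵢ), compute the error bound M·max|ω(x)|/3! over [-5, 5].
125*sqrt(3)*cosh(5/4)/1728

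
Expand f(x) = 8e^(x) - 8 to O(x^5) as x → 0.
8*x + 4*x**2 + 4*x**3/3 + x**4/3 + O(x**5)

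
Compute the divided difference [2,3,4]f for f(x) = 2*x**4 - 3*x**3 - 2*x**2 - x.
81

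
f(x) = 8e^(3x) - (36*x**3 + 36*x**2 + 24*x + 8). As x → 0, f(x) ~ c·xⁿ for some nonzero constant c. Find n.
4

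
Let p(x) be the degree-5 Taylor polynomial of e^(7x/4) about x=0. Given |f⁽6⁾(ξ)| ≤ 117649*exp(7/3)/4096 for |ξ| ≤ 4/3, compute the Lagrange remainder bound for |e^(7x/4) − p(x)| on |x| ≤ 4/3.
117649*exp(7/3)/524880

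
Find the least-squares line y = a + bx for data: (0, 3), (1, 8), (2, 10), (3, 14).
a = 7/2, b = 7/2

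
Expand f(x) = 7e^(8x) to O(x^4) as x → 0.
7 + 56*x + 224*x**2 + 1792*x**3/3 + O(x**4)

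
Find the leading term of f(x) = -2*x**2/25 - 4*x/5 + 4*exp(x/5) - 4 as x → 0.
2*x**3/375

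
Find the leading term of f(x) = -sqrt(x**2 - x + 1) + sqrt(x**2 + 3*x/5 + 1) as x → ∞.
4/5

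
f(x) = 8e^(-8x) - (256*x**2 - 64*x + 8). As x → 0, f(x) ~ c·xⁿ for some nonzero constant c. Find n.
3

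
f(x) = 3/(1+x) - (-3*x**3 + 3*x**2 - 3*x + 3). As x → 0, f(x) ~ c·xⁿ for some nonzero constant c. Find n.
4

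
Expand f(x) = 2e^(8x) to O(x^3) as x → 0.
2 + 16*x + 64*x**2 + O(x**3)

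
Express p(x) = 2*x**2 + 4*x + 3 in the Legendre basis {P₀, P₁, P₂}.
(11/3)P₀ + (4)P₁ + (4/3)P₂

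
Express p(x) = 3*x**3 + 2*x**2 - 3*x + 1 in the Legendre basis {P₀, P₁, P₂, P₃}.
(5/3)P₀ + (-6/5)P₁ + (4/3)P₂ + (6/5)P₃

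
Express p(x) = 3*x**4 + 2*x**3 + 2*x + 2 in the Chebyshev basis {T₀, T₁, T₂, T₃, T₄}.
(25/8)T₀ + (7/2)T₁ + (3/2)T₂ + (1/2)T₃ + (3/8)T₄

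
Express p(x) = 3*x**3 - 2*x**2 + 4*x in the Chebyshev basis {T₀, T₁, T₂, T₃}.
-T₀ + (25/4)T₁ - T₂ + (3/4)T₃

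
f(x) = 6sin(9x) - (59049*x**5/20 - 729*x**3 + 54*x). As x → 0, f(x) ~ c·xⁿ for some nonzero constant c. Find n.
7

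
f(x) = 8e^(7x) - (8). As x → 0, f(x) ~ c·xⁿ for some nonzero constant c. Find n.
1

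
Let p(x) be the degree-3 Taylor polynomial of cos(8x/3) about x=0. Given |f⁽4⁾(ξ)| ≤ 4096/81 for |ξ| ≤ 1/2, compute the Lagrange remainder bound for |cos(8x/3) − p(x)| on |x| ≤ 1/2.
32/243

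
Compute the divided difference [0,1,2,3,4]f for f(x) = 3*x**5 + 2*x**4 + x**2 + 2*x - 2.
32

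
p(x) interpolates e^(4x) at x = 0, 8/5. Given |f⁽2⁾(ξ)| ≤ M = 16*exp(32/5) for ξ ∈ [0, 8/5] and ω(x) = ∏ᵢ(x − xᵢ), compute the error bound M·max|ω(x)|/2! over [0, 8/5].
128*exp(32/5)/25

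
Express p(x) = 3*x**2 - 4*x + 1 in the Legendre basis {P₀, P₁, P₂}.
(2)P₀ + (-4)P₁ + (2)P₂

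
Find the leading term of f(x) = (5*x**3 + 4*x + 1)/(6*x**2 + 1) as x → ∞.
5*x/6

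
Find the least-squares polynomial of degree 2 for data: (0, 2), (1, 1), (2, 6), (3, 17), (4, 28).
52/35 + (-62/35)x + (15/7)x²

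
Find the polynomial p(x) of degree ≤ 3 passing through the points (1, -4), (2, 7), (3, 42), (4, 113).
2*x**3 - 3*x - 3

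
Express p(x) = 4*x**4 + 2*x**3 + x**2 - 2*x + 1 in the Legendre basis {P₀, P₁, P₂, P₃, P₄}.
(32/15)P₀ + (-4/5)P₁ + (62/21)P₂ + (4/5)P₃ + (32/35)P₄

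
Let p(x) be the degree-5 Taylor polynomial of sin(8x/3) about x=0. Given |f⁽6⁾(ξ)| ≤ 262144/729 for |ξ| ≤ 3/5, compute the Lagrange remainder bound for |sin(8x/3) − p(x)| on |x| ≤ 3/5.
16384/703125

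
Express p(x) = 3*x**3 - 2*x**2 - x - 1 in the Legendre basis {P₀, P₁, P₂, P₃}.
(-5/3)P₀ + (4/5)P₁ + (-4/3)P₂ + (6/5)P₃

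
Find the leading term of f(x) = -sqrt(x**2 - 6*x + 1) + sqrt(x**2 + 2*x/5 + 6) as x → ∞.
16/5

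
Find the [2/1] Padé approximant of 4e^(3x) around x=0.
(6*x**2 + 8*x + 4)/(1 - x)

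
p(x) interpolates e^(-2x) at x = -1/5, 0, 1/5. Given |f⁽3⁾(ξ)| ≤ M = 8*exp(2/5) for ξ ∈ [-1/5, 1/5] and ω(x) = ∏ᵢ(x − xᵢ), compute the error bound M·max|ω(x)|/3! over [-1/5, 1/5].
8*sqrt(3)*exp(2/5)/3375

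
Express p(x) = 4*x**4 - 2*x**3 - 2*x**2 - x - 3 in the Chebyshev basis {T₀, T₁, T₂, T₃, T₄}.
(-5/2)T₀ + (-5/2)T₁ + T₂ + (-1/2)T₃ + (1/2)T₄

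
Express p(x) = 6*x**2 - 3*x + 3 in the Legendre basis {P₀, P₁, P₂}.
(5)P₀ + (-3)P₁ + (4)P₂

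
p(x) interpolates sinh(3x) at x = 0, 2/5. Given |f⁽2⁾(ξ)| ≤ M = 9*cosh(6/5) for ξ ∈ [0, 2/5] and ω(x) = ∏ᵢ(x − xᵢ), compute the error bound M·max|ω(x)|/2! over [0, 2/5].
9*cosh(6/5)/50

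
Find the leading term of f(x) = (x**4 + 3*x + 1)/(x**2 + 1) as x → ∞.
x**2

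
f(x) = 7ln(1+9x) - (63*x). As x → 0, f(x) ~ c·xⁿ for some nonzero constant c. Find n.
2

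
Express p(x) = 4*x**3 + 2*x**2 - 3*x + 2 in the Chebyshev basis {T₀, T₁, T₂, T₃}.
(3)T₀ + T₂ + T₃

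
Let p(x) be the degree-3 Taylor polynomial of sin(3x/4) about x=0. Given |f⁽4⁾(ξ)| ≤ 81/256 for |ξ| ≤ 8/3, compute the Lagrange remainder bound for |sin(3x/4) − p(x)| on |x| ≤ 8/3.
2/3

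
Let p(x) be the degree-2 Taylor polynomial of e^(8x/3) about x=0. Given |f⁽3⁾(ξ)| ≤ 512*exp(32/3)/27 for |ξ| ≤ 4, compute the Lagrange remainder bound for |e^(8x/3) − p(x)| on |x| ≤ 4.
16384*exp(32/3)/81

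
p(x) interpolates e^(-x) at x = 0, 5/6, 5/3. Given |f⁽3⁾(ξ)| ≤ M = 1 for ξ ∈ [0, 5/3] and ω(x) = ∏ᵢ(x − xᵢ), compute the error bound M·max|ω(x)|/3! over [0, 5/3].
125*sqrt(3)/5832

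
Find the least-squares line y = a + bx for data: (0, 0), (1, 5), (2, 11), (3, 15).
a = 1/10, b = 51/10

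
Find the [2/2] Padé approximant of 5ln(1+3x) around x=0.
15*x*(3*x + 2)/(2*(3*x**2/2 + 3*x + 1))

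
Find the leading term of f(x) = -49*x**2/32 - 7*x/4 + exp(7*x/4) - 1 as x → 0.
343*x**3/384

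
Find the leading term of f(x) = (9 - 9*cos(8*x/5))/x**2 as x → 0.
288/25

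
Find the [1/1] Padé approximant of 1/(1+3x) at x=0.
1/(3*x + 1)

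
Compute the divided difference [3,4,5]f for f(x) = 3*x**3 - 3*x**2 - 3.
33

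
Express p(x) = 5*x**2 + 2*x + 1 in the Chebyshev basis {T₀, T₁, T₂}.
(7/2)T₀ + (2)T₁ + (5/2)T₂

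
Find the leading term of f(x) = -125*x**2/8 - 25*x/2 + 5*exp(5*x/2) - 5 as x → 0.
625*x**3/48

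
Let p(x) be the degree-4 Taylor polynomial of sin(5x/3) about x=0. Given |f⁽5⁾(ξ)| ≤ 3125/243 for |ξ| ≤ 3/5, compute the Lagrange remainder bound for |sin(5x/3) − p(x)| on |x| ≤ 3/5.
1/120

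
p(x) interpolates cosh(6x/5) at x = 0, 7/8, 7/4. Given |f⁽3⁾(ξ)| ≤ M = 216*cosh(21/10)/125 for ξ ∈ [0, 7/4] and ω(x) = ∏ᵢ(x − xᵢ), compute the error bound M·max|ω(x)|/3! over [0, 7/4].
343*sqrt(3)*cosh(21/10)/8000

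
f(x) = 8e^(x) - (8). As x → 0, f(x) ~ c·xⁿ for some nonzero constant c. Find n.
1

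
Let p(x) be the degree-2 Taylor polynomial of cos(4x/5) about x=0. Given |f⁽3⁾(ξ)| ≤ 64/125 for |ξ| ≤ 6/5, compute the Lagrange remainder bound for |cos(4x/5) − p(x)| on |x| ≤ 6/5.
2304/15625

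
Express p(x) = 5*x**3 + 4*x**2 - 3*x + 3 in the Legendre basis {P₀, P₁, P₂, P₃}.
(13/3)P₀ + (8/3)P₂ + (2)P₃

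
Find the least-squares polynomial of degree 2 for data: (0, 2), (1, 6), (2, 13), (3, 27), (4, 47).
83/35 + (-3/70)x + (39/14)x²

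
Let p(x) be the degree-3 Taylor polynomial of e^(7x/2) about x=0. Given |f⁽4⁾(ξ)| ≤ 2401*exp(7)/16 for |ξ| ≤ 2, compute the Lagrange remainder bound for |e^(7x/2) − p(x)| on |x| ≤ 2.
2401*exp(7)/24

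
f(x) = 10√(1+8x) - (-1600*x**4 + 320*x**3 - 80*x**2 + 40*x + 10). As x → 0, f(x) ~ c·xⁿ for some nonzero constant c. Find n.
5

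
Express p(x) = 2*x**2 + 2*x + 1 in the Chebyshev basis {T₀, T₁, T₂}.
(2)T₀ + (2)T₁ + T₂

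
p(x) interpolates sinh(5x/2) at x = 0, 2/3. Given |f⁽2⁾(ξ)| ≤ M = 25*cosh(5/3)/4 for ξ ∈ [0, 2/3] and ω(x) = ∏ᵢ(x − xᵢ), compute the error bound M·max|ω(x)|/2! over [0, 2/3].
25*cosh(5/3)/72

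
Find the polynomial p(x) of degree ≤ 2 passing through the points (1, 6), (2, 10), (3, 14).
4*x + 2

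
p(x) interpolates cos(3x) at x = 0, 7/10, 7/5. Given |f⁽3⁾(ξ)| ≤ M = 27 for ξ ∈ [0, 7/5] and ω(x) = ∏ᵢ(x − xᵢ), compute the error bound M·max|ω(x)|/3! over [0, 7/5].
343*sqrt(3)/1000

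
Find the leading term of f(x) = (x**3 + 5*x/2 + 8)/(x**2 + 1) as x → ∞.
x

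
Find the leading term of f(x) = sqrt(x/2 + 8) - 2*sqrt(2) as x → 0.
sqrt(2)*x/16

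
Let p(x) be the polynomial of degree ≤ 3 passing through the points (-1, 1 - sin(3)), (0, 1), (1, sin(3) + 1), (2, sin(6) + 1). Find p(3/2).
5*sin(6)/16 + 7*sin(3)/8 + 1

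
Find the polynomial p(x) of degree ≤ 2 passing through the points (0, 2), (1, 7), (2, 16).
2*x**2 + 3*x + 2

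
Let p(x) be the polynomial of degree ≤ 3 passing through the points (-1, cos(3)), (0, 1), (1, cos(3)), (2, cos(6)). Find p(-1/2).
cos(6)/16 + 15/16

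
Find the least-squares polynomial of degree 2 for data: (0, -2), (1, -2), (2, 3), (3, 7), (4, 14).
-82/35 + (27/70)x + (13/14)x²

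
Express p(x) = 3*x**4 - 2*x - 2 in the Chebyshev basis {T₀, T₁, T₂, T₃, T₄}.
(-7/8)T₀ + (-2)T₁ + (3/2)T₂ + (3/8)T₄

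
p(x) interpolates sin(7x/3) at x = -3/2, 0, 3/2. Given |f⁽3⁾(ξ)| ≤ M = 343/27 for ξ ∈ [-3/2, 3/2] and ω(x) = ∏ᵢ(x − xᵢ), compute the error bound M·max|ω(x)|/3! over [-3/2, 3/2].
343*sqrt(3)/216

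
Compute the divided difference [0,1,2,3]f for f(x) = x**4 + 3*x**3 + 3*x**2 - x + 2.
9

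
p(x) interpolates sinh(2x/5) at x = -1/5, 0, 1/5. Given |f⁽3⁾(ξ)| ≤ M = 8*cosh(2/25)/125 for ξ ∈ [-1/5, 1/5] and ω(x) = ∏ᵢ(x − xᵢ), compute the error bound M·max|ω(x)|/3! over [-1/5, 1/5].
8*sqrt(3)*cosh(2/25)/421875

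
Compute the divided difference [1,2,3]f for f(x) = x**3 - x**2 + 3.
5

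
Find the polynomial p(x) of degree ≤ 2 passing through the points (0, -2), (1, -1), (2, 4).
2*x**2 - x - 2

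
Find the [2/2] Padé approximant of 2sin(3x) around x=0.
6*x/(3*x**2/2 + 1)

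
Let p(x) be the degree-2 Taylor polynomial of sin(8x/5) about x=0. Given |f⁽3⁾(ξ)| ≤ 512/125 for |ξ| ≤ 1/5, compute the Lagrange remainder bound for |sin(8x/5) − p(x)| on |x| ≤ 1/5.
256/46875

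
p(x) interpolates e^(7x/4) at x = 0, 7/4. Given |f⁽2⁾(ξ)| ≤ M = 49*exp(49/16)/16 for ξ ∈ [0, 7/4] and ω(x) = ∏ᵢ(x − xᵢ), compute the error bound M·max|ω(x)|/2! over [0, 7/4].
2401*exp(49/16)/2048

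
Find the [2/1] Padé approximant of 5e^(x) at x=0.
(5*x**2/6 + 10*x/3 + 5)/(1 - x/3)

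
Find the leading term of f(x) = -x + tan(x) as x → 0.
x**3/3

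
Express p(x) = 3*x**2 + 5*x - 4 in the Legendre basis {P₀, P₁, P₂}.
(-3)P₀ + (5)P₁ + (2)P₂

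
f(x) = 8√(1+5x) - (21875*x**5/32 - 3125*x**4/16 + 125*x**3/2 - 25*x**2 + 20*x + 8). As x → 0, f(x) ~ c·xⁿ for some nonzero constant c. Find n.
6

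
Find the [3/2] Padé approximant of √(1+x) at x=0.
(x**3/32 + 9*x**2/16 + 3*x/2 + 1)/(3*x**2/16 + x + 1)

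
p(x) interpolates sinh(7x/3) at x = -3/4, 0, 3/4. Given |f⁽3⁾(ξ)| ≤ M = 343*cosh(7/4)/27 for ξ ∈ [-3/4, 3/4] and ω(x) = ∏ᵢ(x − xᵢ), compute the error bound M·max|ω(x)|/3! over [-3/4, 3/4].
343*sqrt(3)*cosh(7/4)/1728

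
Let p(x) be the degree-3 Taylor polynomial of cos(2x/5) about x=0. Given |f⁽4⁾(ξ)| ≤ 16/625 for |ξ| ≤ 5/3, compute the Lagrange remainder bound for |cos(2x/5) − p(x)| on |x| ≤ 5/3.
2/243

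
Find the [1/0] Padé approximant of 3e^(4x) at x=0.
12*x + 3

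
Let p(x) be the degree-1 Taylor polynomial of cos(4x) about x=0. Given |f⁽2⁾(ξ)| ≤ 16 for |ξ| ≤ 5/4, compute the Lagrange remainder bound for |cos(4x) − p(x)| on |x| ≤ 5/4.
25/2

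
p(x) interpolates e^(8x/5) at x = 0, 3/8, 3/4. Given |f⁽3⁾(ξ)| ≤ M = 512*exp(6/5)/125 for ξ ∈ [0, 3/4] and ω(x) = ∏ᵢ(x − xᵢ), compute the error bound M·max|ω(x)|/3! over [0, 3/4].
sqrt(3)*exp(6/5)/125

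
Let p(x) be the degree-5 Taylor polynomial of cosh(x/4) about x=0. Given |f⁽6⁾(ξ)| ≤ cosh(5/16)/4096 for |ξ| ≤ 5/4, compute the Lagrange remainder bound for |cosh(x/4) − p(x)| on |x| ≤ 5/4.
3125*cosh(5/16)/2415919104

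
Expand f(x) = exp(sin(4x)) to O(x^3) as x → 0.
1 + 4*x + 8*x**2 + O(x**3)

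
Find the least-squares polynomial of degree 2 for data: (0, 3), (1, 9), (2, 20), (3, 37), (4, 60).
109/35 + (97/35)x + (20/7)x²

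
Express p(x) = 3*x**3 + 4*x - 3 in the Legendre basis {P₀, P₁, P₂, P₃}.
(-3)P₀ + (29/5)P₁ + (6/5)P₃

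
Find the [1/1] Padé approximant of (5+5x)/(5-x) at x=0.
(x + 1)/(1 - x/5)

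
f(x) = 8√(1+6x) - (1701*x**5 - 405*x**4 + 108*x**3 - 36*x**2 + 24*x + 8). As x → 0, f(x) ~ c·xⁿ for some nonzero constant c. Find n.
6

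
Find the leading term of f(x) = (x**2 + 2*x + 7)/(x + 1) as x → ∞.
x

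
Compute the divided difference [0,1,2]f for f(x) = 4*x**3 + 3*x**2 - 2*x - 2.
15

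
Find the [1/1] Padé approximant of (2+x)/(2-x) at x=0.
(x/2 + 1)/(1 - x/2)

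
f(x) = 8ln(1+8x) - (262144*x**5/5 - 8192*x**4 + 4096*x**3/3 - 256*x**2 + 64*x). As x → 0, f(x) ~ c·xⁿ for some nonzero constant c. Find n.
6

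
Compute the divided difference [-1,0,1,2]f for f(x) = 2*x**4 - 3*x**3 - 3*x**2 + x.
1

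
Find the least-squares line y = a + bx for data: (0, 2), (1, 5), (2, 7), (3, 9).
a = 23/10, b = 23/10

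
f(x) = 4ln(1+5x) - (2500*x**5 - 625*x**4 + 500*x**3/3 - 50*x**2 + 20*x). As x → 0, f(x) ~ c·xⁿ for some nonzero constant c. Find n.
6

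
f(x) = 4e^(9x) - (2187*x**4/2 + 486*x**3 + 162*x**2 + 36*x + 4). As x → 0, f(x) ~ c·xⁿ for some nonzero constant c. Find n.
5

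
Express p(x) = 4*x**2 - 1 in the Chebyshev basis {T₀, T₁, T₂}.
T₀ + (2)T₂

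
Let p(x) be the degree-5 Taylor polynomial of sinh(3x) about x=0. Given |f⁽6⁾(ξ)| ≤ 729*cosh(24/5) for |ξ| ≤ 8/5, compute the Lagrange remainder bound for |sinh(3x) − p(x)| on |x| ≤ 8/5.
1327104*cosh(24/5)/78125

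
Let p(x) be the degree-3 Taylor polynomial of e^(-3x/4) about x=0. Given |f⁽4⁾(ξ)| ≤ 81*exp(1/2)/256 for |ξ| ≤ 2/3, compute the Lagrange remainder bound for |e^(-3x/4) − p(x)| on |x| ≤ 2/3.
exp(1/2)/384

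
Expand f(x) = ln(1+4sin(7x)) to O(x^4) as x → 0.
28*x - 392*x**2 + 21266*x**3/3 + O(x**4)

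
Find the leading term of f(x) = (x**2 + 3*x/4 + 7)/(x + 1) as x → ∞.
x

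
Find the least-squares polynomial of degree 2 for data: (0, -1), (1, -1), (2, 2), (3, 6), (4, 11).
-43/35 + (-3/70)x + (11/14)x²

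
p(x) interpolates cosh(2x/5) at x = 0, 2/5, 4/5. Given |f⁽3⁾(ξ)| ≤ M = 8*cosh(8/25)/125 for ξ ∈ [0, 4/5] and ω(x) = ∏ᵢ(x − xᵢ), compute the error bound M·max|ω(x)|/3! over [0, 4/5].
64*sqrt(3)*cosh(8/25)/421875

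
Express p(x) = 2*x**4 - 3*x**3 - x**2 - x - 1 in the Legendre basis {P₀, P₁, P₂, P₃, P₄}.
(-14/15)P₀ + (-14/5)P₁ + (10/21)P₂ + (-6/5)P₃ + (16/35)P₄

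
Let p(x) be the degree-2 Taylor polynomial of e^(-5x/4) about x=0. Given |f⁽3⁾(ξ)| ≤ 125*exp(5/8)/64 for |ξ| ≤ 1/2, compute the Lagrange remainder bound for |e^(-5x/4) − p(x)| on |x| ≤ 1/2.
125*exp(5/8)/3072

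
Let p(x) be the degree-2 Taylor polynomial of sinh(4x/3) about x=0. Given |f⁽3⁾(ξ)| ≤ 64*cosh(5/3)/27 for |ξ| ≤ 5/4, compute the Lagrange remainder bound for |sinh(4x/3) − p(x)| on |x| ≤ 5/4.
125*cosh(5/3)/162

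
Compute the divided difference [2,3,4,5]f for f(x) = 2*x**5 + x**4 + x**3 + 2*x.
265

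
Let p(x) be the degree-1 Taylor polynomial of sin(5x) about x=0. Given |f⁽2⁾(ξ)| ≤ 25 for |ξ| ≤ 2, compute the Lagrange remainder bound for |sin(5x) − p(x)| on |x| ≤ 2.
50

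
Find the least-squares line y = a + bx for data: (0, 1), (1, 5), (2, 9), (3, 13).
a = 1, b = 4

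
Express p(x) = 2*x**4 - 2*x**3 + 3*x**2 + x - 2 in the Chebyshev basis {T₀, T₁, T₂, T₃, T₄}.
(1/4)T₀ + (-1/2)T₁ + (5/2)T₂ + (-1/2)T₃ + (1/4)T₄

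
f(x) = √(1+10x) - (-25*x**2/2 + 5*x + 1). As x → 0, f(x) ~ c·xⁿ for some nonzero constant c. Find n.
3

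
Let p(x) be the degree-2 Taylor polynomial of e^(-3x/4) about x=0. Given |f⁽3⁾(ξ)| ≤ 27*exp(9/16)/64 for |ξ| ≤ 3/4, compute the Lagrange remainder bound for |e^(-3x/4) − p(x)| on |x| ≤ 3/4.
243*exp(9/16)/8192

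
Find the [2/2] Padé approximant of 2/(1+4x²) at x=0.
2/(4*x**2 + 1)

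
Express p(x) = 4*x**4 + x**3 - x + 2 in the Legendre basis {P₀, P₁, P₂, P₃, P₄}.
(14/5)P₀ + (-2/5)P₁ + (16/7)P₂ + (2/5)P₃ + (32/35)P₄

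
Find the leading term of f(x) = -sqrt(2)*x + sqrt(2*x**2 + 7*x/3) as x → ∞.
7*sqrt(2)/12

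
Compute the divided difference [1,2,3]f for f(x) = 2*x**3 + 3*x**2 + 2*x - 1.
15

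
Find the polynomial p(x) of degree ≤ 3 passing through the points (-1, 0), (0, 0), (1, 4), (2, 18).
x**3 + 2*x**2 + x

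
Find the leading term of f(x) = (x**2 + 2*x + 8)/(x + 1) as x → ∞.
x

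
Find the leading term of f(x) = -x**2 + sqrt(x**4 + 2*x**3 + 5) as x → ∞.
x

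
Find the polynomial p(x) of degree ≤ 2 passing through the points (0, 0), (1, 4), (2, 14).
3*x**2 + x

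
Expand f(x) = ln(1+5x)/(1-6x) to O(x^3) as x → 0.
5*x + 35*x**2/2 + O(x**3)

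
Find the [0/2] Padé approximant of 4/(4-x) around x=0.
1/(1 - x/4)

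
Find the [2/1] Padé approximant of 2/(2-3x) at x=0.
1/(1 - 3*x/2)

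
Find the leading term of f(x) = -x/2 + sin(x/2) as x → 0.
-x**3/48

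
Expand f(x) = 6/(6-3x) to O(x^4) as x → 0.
1 + x/2 + x**2/4 + x**3/8 + O(x**4)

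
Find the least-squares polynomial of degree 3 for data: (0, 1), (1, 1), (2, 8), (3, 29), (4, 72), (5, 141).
137/126 + (-203/108)x + (59/126)x² + (119/108)x³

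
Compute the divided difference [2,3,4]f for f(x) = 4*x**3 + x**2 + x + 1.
37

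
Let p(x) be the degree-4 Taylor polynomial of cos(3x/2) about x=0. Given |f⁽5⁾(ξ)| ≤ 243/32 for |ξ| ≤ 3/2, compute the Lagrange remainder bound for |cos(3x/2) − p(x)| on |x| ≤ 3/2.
19683/40960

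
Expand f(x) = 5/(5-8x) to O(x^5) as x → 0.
1 + 8*x/5 + 64*x**2/25 + 512*x**3/125 + 4096*x**4/625 + O(x**5)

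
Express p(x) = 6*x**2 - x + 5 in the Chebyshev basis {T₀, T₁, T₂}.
(8)T₀ - T₁ + (3)T₂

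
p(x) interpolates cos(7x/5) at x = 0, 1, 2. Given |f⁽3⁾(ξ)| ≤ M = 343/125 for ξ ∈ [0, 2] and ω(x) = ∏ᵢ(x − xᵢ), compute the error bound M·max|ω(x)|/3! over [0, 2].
343*sqrt(3)/3375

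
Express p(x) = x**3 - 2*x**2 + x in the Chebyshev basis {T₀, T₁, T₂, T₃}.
-T₀ + (7/4)T₁ - T₂ + (1/4)T₃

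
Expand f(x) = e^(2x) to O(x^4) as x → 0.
1 + 2*x + 2*x**2 + 4*x**3/3 + O(x**4)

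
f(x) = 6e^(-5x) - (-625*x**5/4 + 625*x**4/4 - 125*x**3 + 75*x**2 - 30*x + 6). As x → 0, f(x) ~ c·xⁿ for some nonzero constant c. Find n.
6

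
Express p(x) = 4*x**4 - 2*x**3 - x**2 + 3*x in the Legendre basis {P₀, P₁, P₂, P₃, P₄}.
(7/15)P₀ + (9/5)P₁ + (34/21)P₂ + (-4/5)P₃ + (32/35)P₄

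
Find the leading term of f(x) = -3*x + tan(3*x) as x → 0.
9*x**3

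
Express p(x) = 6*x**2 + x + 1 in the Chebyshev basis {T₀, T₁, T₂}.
(4)T₀ + T₁ + (3)T₂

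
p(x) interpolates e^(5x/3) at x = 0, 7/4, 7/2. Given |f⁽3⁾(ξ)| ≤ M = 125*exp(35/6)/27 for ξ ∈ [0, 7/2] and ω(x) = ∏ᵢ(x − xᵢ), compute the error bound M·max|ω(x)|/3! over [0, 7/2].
42875*sqrt(3)*exp(35/6)/46656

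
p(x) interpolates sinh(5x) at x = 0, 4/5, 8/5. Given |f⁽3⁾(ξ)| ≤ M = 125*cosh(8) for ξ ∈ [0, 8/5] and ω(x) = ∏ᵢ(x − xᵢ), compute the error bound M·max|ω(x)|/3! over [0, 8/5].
64*sqrt(3)*cosh(8)/27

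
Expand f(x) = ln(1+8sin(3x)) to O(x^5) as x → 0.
24*x - 288*x**2 + 4572*x**3 - 82080*x**4 + O(x**5)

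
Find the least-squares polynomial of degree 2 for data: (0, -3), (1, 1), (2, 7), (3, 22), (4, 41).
-92/35 + (-17/70)x + (39/14)x²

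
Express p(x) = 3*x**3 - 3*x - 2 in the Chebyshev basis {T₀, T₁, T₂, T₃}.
(-2)T₀ + (-3/4)T₁ + (3/4)T₃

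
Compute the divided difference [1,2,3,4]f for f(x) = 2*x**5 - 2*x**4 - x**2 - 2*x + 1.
110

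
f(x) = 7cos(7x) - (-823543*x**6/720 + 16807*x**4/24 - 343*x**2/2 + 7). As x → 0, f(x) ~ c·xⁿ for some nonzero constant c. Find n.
8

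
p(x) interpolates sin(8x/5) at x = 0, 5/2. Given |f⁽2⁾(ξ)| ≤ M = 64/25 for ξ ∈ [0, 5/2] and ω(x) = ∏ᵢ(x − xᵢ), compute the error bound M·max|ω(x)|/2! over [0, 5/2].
2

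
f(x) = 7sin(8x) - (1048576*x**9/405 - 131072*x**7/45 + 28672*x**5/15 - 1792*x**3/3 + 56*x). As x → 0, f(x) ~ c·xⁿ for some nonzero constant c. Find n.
11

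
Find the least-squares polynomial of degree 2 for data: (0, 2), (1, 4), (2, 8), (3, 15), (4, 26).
11/5 + (-1/10)x + (3/2)x²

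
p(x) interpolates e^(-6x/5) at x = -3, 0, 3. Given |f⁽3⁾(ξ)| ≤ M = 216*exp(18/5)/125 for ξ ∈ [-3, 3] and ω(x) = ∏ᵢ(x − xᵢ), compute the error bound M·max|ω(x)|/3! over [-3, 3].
216*sqrt(3)*exp(18/5)/125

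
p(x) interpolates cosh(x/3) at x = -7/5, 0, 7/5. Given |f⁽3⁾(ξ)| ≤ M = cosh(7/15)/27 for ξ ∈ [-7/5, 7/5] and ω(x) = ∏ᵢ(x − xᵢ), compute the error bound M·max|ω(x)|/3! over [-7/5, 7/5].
343*sqrt(3)*cosh(7/15)/91125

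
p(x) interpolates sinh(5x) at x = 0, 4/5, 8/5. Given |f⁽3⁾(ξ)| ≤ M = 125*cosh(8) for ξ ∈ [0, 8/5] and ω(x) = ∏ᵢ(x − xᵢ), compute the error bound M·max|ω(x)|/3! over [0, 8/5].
64*sqrt(3)*cosh(8)/27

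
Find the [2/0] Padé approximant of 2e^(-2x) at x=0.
4*x**2 - 4*x + 2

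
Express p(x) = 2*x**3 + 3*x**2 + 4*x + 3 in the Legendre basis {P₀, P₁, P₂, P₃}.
(4)P₀ + (26/5)P₁ + (2)P₂ + (4/5)P₃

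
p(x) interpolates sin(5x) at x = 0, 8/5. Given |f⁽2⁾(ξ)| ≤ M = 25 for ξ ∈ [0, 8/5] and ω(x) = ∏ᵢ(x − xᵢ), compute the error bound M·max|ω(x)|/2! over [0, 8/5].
8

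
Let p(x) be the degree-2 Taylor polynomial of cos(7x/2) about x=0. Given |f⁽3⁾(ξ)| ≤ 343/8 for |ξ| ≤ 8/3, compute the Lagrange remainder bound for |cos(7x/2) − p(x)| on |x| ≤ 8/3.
10976/81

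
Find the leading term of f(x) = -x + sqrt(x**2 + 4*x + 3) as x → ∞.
2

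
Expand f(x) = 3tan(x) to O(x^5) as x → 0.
3*x + x**3 + O(x**5)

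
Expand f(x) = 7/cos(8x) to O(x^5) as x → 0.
7 + 224*x**2 + 17920*x**4/3 + O(x**5)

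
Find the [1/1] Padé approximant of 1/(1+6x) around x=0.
1/(6*x + 1)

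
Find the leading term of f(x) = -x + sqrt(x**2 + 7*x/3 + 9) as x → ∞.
7/6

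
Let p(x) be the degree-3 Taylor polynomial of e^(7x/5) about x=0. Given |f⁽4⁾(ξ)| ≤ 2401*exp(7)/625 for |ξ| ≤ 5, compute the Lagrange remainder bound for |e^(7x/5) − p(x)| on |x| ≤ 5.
2401*exp(7)/24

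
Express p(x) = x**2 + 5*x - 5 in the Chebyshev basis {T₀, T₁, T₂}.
(-9/2)T₀ + (5)T₁ + (1/2)T₂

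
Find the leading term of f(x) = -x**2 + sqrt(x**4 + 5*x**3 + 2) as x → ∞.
5*x/2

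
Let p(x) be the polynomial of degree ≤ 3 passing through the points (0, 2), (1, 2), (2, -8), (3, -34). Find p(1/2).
23/8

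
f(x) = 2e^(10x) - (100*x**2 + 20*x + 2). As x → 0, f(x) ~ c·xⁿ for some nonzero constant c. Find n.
3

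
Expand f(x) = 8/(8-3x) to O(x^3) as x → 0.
1 + 3*x/8 + 9*x**2/64 + O(x**3)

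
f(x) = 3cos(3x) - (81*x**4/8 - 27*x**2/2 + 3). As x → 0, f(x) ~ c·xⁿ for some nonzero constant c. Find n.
6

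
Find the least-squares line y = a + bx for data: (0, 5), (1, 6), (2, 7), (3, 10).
a = 23/5, b = 8/5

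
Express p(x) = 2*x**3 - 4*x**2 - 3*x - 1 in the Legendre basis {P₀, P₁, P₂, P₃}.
(-7/3)P₀ + (-9/5)P₁ + (-8/3)P₂ + (4/5)P₃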